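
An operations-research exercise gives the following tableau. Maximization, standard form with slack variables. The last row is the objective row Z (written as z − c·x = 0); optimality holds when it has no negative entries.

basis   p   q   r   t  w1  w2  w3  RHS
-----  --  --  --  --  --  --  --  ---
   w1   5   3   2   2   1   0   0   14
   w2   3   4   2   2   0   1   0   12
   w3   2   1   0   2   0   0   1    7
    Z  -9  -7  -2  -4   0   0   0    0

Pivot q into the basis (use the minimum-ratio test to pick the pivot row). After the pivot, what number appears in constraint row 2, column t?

1/2

Ratio test on column q — row 1: 14/3 = 14/3; row 2: 12/4 = 3; row 3: 7/1 = 7. Minimum is 3 at row 2 (w2 leaves); pivot element 4.
Divide row 2 by 4; eliminate column q from the other rows.
In the new row 2, the t entry is the old entry divided by the pivot: 2/4 = 1/2.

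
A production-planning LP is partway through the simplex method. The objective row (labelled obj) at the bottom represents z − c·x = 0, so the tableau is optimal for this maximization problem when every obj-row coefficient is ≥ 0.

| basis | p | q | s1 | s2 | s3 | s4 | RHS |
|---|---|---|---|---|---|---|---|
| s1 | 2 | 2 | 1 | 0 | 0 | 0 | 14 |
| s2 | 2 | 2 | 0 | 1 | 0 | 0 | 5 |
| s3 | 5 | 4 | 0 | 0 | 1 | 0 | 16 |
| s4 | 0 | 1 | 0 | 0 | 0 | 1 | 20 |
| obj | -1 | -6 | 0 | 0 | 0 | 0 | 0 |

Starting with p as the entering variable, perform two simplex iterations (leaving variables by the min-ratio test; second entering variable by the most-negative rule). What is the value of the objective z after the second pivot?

Ratio test on column p — row 1: 14/2 = 7; row 2: 5/2 = 5/2; row 3: 16/5 = 16/5; row 4: entry 0 ≤ 0. Minimum is 5/2 at row 2 (s2 leaves); pivot element 2.
Pivot on row 2; the obj-row RHS becomes 0 − (-1)·(5/2) = 5/2.
Next entering variable (most negative obj-row entry -5): q.
Ratio test on column q — row 1: entry 0 ≤ 0; row 2: (5/2)/1 = 5/2; row 3: entry -1 ≤ 0; row 4: 20/1 = 20. Minimum is 5/2 at row 2 (p leaves); pivot element 1.
After the second pivot the obj-row RHS is 5/2 − (-5)·(5/2) = 15.

15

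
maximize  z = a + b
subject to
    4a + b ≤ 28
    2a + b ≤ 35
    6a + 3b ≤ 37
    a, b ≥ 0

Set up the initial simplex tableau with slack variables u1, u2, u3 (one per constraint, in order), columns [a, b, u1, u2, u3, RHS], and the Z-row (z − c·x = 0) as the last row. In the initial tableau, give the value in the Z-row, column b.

The Z-row carries the negated objective coefficients: the b entry is -1.

-1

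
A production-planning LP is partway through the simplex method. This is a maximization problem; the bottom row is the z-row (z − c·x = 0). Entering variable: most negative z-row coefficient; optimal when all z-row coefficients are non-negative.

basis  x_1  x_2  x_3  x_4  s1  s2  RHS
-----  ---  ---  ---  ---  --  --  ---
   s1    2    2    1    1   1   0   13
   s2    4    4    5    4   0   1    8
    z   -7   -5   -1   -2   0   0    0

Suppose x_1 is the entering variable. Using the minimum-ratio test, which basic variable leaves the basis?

Column x_1 entries and ratios — s1: 13/2 = 13/2; s2: 8/4 = 2.
Smallest ratio is 2 in the row of s2, so s2 leaves.

s2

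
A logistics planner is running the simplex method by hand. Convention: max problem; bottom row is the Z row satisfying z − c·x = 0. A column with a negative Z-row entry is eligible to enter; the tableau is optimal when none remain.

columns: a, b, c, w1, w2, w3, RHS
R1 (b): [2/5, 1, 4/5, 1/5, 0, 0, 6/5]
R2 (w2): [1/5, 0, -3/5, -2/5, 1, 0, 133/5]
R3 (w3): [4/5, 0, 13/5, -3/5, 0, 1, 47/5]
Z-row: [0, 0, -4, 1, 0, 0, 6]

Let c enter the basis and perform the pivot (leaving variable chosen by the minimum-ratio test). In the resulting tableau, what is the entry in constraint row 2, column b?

3/4

Ratio test on column c — row 1: (6/5)/(4/5) = 3/2; row 2: entry -3/5 ≤ 0; row 3: (47/5)/(13/5) = 47/13. Minimum is 3/2 at row 1 (b leaves); pivot element 4/5.
Divide row 1 by 4/5; eliminate column c from the other rows.
Row 2 update in column b: 0 − (-3/5)·(5/4) = 3/4.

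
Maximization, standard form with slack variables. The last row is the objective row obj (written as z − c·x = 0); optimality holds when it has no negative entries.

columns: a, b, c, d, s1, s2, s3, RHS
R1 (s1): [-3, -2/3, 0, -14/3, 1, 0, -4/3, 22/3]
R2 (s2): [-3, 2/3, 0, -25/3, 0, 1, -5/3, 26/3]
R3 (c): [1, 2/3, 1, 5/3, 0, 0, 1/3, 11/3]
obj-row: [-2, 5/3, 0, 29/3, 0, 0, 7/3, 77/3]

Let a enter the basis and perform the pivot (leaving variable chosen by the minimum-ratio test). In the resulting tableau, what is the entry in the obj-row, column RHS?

33

Ratio test on column a — row 1: entry -3 ≤ 0; row 2: entry -3 ≤ 0; row 3: (11/3)/1 = 11/3. Minimum is 11/3 at row 3 (c leaves); pivot element 1.
Divide row 3 by 1; eliminate column a from the other rows.
obj-row update in column RHS: 77/3 − (-2)·(11/3) = 33.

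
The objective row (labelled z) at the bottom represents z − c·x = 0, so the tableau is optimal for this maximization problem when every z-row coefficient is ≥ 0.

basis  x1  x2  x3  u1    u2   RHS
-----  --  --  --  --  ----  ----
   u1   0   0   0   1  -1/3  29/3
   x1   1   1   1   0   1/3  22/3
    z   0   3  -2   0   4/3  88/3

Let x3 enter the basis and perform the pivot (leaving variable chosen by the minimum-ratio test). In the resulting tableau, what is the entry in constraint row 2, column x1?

Ratio test on column x3 — row 1: entry 0 ≤ 0; row 2: (22/3)/1 = 22/3. Minimum is 22/3 at row 2 (x1 leaves); pivot element 1.
Divide row 2 by 1; eliminate column x3 from the other rows.
In the new row 2, the x1 entry is the old entry divided by the pivot: 1/1 = 1.

1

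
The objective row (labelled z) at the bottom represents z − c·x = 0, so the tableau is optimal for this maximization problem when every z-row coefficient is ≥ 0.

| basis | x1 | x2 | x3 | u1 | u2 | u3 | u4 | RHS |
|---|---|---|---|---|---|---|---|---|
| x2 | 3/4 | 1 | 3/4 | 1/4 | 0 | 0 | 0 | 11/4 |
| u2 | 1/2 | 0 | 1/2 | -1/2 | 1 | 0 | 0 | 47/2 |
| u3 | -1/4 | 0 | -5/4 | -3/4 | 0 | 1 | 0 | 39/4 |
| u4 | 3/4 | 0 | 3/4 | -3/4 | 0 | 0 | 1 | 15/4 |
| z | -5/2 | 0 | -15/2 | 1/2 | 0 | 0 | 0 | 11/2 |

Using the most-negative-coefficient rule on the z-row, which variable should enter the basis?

Negative z-row entries: x1: -5/2, x3: -15/2.
The most negative is -15/2 in column x3, so x3 enters.

x3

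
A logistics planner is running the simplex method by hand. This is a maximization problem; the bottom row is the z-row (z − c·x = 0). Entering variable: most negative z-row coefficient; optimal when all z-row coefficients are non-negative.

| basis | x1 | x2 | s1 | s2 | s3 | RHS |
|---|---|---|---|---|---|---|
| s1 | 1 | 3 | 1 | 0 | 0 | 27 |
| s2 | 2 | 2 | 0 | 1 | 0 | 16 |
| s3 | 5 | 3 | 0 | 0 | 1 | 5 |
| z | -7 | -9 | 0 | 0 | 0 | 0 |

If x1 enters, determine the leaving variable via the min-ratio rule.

Column x1 entries and ratios — s1: 27/1 = 27; s2: 16/2 = 8; s3: 5/5 = 1.
Smallest ratio is 1 in the row of s3, so s3 leaves.

s3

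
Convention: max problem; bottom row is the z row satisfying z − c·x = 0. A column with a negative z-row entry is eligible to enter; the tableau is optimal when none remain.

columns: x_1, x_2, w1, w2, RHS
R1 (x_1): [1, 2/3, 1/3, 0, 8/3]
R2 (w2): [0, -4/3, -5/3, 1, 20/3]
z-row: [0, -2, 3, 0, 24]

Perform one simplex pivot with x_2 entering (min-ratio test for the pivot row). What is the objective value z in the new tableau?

32

Ratio test on column x_2 — row 1: (8/3)/(2/3) = 4; row 2: entry -4/3 ≤ 0. Minimum is 4 at row 1 (x_1 leaves); pivot element 2/3.
Pivot on row 1; the z-row RHS becomes 24 − (-2)·4 = 32.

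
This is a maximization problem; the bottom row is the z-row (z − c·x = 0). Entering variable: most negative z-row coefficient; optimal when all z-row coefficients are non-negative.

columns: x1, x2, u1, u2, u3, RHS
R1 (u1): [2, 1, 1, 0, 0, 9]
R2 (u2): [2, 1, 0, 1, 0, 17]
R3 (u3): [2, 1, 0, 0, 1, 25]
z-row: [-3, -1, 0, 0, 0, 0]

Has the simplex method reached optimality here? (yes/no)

The z-row has a negative entry -3 in column x1, so it is not optimal.

no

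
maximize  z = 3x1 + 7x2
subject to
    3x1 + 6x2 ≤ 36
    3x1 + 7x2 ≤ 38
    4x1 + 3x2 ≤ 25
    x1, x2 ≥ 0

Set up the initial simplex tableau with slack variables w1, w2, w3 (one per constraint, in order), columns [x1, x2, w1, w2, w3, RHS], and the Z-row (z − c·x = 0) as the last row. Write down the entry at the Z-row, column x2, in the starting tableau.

The Z-row carries the negated objective coefficients: the x2 entry is -7.

-7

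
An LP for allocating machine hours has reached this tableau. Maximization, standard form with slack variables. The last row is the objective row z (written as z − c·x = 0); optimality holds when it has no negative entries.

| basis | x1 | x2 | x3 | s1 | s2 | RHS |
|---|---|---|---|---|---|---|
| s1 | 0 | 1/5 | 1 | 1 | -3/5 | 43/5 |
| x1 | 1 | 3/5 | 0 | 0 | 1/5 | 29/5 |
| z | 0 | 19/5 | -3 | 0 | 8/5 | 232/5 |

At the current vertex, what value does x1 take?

29/5

x1 is basic (row 2); its value is the RHS of that row, 29/5.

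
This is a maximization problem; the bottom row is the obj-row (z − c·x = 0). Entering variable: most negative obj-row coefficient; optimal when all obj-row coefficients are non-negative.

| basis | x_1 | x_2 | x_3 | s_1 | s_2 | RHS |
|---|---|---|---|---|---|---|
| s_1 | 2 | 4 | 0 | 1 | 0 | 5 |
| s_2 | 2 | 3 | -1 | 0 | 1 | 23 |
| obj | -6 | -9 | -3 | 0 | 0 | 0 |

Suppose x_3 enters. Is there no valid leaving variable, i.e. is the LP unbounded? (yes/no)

yes

Every constraint-row entry in column x_3 is ≤ 0, so increasing x_3 is unbounded.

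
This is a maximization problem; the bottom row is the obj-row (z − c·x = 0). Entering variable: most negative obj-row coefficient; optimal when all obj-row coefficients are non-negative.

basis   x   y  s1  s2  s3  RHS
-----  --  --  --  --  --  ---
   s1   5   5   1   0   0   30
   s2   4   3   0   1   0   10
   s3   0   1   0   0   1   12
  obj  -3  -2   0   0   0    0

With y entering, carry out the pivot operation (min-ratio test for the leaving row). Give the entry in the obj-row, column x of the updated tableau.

Ratio test on column y — row 1: 30/5 = 6; row 2: 10/3 = 10/3; row 3: 12/1 = 12. Minimum is 10/3 at row 2 (s2 leaves); pivot element 3.
Divide row 2 by 3; eliminate column y from the other rows.
obj-row update in column x: -3 − (-2)·(4/3) = -1/3.

-1/3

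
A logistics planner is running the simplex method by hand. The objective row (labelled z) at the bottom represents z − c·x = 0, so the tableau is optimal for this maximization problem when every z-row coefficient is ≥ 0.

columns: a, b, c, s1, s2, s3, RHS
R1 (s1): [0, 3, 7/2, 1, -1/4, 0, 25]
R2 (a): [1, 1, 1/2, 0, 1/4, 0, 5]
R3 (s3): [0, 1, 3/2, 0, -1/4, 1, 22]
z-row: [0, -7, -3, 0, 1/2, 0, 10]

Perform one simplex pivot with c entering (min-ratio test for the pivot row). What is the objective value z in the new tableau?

220/7

Ratio test on column c — row 1: 25/(7/2) = 50/7; row 2: 5/(1/2) = 10; row 3: 22/(3/2) = 44/3. Minimum is 50/7 at row 1 (s1 leaves); pivot element 7/2.
Pivot on row 1; the z-row RHS becomes 10 − (-3)·(50/7) = 220/7.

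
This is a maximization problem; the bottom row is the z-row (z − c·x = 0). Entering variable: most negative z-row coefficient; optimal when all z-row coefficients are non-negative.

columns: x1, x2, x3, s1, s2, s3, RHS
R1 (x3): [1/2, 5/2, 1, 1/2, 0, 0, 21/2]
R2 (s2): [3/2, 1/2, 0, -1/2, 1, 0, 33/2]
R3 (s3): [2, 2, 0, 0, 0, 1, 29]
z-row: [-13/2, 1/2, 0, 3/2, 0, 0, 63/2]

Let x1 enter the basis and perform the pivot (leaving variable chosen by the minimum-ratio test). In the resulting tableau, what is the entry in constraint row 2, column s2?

Ratio test on column x1 — row 1: (21/2)/(1/2) = 21; row 2: (33/2)/(3/2) = 11; row 3: 29/2 = 29/2. Minimum is 11 at row 2 (s2 leaves); pivot element 3/2.
Divide row 2 by 3/2; eliminate column x1 from the other rows.
In the new row 2, the s2 entry is the old entry divided by the pivot: 1/(3/2) = 2/3.

2/3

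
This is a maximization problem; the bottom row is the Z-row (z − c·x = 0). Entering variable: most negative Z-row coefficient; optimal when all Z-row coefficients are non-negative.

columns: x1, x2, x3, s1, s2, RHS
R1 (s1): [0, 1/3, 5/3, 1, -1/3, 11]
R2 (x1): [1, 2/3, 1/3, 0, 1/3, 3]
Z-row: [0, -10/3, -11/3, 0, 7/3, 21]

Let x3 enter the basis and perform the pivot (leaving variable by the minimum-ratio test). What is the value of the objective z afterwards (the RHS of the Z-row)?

Ratio test on column x3 — row 1: 11/(5/3) = 33/5; row 2: 3/(1/3) = 9. Minimum is 33/5 at row 1 (s1 leaves); pivot element 5/3.
Pivot on row 1; the Z-row RHS becomes 21 − (-11/3)·(33/5) = 226/5.

226/5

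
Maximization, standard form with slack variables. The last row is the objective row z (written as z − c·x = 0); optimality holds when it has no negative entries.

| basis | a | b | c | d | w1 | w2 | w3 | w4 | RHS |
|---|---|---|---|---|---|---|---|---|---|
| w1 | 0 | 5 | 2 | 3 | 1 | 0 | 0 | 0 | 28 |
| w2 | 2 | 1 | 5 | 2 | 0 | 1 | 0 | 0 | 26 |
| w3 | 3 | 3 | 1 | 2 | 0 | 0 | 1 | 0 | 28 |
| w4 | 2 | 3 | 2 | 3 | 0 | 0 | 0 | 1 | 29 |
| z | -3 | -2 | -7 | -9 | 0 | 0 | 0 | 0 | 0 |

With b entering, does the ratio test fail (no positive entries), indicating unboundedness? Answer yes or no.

Column b has positive entries in row(s) 1, 2, 3, 4, so the ratio test bounds it — not unbounded.

no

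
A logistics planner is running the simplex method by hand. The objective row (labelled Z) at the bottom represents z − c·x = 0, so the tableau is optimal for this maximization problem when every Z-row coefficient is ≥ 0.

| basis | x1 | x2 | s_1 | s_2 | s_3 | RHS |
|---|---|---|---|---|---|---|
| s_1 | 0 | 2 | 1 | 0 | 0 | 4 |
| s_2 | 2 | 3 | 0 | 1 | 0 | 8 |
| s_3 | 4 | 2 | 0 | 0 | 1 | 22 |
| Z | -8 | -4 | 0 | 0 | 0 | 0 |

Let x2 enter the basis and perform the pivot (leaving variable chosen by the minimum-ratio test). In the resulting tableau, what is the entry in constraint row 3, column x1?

4

Ratio test on column x2 — row 1: 4/2 = 2; row 2: 8/3 = 8/3; row 3: 22/2 = 11. Minimum is 2 at row 1 (s_1 leaves); pivot element 2.
Divide row 1 by 2; eliminate column x2 from the other rows.
Row 3 update in column x1: 4 − 2·0 = 4.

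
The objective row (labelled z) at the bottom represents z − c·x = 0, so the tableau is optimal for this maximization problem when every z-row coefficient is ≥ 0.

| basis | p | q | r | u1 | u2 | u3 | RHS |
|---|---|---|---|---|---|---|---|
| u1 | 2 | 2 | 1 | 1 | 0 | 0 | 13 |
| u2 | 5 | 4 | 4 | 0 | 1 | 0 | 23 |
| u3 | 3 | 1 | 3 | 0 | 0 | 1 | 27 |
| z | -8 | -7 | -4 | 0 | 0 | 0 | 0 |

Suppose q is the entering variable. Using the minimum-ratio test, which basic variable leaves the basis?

Column q entries and ratios — u1: 13/2 = 13/2; u2: 23/4 = 23/4; u3: 27/1 = 27.
Smallest ratio is 23/4 in the row of u2, so u2 leaves.

u2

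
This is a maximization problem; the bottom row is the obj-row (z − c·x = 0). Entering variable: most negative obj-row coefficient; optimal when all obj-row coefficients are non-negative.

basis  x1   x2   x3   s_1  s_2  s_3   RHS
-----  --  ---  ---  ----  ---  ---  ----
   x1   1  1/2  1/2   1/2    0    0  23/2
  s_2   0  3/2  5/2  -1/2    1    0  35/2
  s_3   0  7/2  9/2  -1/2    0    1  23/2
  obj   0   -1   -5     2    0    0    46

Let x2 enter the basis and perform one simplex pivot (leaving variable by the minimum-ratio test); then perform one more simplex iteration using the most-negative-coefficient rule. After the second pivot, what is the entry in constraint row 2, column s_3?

-5/9

Ratio test on column x2 — row 1: (23/2)/(1/2) = 23; row 2: (35/2)/(3/2) = 35/3; row 3: (23/2)/(7/2) = 23/7. Minimum is 23/7 at row 3 (s_3 leaves); pivot element 7/2.
Divide row 3 by 7/2; eliminate column x2 from the other rows.
Second iteration: most negative obj-row entry is -26/7 in column x3, so x3 enters.
Ratio test on column x3 — row 1: entry -1/7 ≤ 0; row 2: (88/7)/(4/7) = 22; row 3: (23/7)/(9/7) = 23/9. Minimum is 23/9 at row 3 (x2 leaves); pivot element 9/7.
Divide row 3 by 9/7; eliminate column x3 from the other rows.
After both pivots, the entry at constraint row 2, column s_3 is -5/9.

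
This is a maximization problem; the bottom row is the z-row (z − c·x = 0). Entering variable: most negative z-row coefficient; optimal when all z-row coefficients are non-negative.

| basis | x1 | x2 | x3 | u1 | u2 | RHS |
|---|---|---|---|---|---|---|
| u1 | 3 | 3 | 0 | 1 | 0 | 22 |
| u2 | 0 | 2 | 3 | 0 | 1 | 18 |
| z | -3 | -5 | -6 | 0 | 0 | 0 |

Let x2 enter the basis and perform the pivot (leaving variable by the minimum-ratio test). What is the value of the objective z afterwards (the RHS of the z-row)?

Ratio test on column x2 — row 1: 22/3 = 22/3; row 2: 18/2 = 9. Minimum is 22/3 at row 1 (u1 leaves); pivot element 3.
Pivot on row 1; the z-row RHS becomes 0 − (-5)·(22/3) = 110/3.

110/3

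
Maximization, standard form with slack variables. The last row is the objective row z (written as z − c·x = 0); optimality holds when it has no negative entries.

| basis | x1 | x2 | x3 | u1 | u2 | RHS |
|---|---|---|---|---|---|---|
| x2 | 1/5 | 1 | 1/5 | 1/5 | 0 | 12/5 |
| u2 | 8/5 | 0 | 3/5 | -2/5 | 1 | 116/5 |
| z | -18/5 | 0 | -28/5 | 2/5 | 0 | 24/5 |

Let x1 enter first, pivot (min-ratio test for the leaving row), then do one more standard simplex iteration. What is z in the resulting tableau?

72

Ratio test on column x1 — row 1: (12/5)/(1/5) = 12; row 2: (116/5)/(8/5) = 29/2. Minimum is 12 at row 1 (x2 leaves); pivot element 1/5.
Pivot on row 1; the z-row RHS becomes 24/5 − (-18/5)·12 = 48.
Next entering variable (most negative z-row entry -2): x3.
Ratio test on column x3 — row 1: 12/1 = 12; row 2: entry -1 ≤ 0. Minimum is 12 at row 1 (x1 leaves); pivot element 1.
After the second pivot the z-row RHS is 48 − (-2)·12 = 72.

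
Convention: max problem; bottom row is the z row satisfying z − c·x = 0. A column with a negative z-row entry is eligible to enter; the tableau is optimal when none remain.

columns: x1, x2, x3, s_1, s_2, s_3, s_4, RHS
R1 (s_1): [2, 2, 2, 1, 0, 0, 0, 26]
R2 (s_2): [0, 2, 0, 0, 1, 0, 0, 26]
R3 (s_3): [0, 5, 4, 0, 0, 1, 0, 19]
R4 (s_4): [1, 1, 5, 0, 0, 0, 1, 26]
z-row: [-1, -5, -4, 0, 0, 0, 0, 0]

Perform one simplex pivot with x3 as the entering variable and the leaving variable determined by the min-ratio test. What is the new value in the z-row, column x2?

0

Ratio test on column x3 — row 1: 26/2 = 13; row 2: entry 0 ≤ 0; row 3: 19/4 = 19/4; row 4: 26/5 = 26/5. Minimum is 19/4 at row 3 (s_3 leaves); pivot element 4.
Divide row 3 by 4; eliminate column x3 from the other rows.
z-row update in column x2: -5 − (-4)·(5/4) = 0.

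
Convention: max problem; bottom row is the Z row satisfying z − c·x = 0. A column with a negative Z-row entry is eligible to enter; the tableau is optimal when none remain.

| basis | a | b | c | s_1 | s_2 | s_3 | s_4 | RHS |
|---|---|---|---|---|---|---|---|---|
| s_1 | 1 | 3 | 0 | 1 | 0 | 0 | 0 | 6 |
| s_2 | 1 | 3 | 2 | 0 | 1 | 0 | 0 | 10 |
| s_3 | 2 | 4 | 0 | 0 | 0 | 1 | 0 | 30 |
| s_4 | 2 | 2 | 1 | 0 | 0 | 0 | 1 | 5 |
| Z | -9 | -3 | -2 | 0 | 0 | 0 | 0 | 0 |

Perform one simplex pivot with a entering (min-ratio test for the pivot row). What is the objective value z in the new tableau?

45/2

Ratio test on column a — row 1: 6/1 = 6; row 2: 10/1 = 10; row 3: 30/2 = 15; row 4: 5/2 = 5/2. Minimum is 5/2 at row 4 (s_4 leaves); pivot element 2.
Pivot on row 4; the Z-row RHS becomes 0 − (-9)·(5/2) = 45/2.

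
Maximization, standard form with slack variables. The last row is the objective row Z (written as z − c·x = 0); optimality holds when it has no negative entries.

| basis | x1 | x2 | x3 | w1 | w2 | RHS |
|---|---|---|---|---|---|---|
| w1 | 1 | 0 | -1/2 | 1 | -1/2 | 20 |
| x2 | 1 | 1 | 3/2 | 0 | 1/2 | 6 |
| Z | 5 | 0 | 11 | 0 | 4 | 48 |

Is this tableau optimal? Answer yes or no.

yes

Every Z-row coefficient is ≥ 0, so the tableau is optimal.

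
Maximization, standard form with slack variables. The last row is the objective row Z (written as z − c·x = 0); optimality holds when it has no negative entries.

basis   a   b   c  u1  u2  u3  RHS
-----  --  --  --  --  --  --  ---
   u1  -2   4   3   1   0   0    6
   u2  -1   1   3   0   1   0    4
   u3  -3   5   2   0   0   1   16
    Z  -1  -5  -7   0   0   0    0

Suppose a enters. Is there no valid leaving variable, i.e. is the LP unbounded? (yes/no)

Every constraint-row entry in column a is ≤ 0, so increasing a is unbounded.

yes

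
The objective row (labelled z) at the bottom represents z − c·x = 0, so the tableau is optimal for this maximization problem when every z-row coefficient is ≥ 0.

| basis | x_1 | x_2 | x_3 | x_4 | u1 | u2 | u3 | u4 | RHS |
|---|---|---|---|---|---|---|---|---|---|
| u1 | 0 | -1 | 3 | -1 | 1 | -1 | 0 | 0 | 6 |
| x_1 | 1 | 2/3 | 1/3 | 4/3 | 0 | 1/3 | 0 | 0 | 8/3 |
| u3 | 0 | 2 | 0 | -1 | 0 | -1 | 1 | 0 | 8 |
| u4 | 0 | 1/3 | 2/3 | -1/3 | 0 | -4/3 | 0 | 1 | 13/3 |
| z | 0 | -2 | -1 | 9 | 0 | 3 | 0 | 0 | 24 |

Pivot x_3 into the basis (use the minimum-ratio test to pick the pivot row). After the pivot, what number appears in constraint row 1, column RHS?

2

Ratio test on column x_3 — row 1: 6/3 = 2; row 2: (8/3)/(1/3) = 8; row 3: entry 0 ≤ 0; row 4: (13/3)/(2/3) = 13/2. Minimum is 2 at row 1 (u1 leaves); pivot element 3.
Divide row 1 by 3; eliminate column x_3 from the other rows.
In the new row 1, the RHS entry is the old entry divided by the pivot: 6/3 = 2.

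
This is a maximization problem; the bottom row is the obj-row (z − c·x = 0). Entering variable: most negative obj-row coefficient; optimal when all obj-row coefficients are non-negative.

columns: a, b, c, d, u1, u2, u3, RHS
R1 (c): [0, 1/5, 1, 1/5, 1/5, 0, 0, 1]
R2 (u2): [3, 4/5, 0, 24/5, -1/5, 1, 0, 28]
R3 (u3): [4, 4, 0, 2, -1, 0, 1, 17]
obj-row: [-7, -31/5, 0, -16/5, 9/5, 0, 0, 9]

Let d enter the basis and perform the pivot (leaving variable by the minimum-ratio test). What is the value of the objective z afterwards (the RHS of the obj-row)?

25

Ratio test on column d — row 1: 1/(1/5) = 5; row 2: 28/(24/5) = 35/6; row 3: 17/2 = 17/2. Minimum is 5 at row 1 (c leaves); pivot element 1/5.
Pivot on row 1; the obj-row RHS becomes 9 − (-16/5)·5 = 25.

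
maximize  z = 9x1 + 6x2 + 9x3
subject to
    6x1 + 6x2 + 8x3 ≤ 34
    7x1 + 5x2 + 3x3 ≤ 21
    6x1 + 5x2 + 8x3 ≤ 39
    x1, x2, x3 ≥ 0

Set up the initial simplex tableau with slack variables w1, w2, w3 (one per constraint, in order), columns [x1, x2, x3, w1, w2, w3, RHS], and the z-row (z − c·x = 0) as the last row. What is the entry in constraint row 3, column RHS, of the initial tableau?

39

The RHS of constraint 3 is b_3 = 39.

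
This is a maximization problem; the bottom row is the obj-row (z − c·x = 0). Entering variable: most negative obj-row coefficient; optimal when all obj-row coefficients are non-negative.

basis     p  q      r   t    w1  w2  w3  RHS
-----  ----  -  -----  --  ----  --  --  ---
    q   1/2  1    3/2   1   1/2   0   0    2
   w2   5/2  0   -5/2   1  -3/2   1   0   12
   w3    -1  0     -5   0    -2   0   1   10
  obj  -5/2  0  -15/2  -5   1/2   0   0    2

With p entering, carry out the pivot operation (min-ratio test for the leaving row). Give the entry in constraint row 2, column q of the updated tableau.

-5

Ratio test on column p — row 1: 2/(1/2) = 4; row 2: 12/(5/2) = 24/5; row 3: entry -1 ≤ 0. Minimum is 4 at row 1 (q leaves); pivot element 1/2.
Divide row 1 by 1/2; eliminate column p from the other rows.
Row 2 update in column q: 0 − (5/2)·2 = -5.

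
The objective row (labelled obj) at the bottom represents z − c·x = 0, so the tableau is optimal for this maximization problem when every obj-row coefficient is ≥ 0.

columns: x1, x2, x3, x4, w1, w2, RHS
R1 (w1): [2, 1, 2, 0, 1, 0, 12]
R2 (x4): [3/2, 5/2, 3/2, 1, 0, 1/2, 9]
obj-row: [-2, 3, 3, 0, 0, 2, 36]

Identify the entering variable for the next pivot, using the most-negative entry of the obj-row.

x1

Negative obj-row entries: x1: -2.
The most negative is -2 in column x1, so x1 enters.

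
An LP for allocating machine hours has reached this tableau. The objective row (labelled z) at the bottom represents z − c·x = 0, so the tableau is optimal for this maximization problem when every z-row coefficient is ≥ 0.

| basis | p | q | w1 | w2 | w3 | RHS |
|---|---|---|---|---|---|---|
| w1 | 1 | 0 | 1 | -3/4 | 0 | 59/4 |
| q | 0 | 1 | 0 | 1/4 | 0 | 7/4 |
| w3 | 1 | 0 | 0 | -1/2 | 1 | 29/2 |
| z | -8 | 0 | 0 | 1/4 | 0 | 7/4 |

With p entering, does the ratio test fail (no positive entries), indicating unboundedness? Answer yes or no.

Column p has positive entries in row(s) 1, 3, so the ratio test bounds it — not unbounded.

no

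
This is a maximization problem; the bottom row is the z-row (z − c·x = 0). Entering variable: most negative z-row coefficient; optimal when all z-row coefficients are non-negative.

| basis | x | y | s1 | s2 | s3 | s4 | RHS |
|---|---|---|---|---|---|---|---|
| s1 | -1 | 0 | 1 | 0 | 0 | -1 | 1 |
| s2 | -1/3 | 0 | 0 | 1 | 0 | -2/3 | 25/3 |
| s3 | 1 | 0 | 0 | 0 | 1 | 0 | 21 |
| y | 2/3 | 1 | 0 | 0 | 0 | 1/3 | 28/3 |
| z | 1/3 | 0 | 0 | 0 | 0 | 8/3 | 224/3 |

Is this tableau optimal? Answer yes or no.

yes

Every z-row coefficient is ≥ 0, so the tableau is optimal.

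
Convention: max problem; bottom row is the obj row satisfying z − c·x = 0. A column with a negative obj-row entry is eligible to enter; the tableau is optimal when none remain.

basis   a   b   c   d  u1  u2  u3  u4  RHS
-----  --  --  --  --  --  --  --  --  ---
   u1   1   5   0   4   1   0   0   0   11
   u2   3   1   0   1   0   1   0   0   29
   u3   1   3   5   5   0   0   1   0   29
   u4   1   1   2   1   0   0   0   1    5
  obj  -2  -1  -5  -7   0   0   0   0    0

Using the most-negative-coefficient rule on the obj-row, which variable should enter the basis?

d

Negative obj-row entries: a: -2, b: -1, c: -5, d: -7.
The most negative is -7 in column d, so d enters.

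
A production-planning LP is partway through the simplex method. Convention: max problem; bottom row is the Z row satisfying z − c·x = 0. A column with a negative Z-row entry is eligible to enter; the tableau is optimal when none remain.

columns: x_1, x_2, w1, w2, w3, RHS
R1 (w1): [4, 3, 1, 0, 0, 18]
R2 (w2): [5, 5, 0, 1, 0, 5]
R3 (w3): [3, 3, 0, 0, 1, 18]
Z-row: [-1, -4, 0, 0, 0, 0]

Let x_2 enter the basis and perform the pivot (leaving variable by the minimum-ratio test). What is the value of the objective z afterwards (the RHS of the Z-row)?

4

Ratio test on column x_2 — row 1: 18/3 = 6; row 2: 5/5 = 1; row 3: 18/3 = 6. Minimum is 1 at row 2 (w2 leaves); pivot element 5.
Pivot on row 2; the Z-row RHS becomes 0 − (-4)·1 = 4.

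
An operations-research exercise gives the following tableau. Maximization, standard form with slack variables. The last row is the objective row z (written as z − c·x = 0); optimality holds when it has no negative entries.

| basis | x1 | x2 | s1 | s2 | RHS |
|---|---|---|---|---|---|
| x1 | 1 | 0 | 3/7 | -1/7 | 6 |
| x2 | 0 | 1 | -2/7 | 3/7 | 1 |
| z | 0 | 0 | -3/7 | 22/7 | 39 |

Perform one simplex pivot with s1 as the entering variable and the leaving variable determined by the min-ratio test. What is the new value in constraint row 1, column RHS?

Ratio test on column s1 — row 1: 6/(3/7) = 14; row 2: entry -2/7 ≤ 0. Minimum is 14 at row 1 (x1 leaves); pivot element 3/7.
Divide row 1 by 3/7; eliminate column s1 from the other rows.
In the new row 1, the RHS entry is the old entry divided by the pivot: 6/(3/7) = 14.

14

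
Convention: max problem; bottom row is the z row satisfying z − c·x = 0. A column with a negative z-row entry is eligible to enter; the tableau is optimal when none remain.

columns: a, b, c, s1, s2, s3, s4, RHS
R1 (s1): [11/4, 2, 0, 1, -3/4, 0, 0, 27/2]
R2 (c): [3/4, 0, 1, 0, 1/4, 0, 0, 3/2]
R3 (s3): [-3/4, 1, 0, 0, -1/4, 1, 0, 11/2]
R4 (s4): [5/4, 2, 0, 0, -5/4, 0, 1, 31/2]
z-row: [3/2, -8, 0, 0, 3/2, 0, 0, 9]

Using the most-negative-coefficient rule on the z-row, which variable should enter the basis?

b

Negative z-row entries: b: -8.
The most negative is -8 in column b, so b enters.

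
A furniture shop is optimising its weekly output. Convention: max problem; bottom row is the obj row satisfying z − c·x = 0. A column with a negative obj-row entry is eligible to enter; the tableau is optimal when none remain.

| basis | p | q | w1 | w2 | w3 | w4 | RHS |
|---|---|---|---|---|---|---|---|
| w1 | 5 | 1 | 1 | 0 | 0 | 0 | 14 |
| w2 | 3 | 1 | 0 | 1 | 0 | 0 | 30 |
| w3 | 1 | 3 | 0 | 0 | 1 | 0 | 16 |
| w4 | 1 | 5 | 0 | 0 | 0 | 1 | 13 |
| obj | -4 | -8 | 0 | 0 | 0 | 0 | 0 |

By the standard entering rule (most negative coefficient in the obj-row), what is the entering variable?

q

Negative obj-row entries: p: -4, q: -8.
The most negative is -8 in column q, so q enters.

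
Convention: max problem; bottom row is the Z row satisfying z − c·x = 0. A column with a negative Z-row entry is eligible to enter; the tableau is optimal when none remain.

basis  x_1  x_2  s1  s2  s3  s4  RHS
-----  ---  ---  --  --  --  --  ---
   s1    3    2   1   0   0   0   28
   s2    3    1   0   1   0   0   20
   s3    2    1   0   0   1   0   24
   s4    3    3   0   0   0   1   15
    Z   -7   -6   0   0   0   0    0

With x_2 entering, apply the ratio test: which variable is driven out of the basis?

Column x_2 entries and ratios — s1: 28/2 = 14; s2: 20/1 = 20; s3: 24/1 = 24; s4: 15/3 = 5.
Smallest ratio is 5 in the row of s4, so s4 leaves.

s4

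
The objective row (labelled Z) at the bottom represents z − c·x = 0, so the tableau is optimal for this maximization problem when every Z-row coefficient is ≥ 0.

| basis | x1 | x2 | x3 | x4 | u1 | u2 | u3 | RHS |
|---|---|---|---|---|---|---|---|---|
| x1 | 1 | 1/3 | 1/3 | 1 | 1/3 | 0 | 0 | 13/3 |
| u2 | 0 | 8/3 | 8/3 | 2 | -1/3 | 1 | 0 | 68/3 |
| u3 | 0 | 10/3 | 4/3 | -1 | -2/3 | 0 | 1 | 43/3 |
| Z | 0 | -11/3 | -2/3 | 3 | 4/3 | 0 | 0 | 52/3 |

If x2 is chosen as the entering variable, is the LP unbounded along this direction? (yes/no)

no

Column x2 has positive entries in row(s) 1, 2, 3, so the ratio test bounds it — not unbounded.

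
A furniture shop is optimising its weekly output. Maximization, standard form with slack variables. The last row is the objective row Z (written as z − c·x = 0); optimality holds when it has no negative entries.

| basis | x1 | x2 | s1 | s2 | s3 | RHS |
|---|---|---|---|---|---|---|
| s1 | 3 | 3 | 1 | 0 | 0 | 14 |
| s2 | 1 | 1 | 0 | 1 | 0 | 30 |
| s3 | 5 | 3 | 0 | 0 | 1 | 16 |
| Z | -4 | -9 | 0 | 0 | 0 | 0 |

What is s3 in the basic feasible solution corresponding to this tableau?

16

s3 is basic (row 3); its value is the RHS of that row, 16.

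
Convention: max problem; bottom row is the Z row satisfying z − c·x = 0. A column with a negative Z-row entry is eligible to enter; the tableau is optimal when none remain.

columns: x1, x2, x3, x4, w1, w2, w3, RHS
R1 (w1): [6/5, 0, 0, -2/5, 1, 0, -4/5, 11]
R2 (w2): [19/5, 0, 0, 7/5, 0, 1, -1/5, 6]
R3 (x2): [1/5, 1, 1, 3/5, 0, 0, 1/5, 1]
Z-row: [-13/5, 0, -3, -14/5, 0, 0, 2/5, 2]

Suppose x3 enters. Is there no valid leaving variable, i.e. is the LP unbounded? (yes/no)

no

Column x3 has positive entries in row(s) 3, so the ratio test bounds it — not unbounded.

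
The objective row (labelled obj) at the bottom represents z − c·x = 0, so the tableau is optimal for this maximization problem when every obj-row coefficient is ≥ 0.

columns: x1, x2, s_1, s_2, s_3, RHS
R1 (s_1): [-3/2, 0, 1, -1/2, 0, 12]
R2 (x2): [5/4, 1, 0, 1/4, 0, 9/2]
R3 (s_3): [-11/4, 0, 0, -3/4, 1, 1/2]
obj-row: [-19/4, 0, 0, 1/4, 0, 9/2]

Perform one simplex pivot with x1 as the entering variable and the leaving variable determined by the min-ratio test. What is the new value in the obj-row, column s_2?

Ratio test on column x1 — row 1: entry -3/2 ≤ 0; row 2: (9/2)/(5/4) = 18/5; row 3: entry -11/4 ≤ 0. Minimum is 18/5 at row 2 (x2 leaves); pivot element 5/4.
Divide row 2 by 5/4; eliminate column x1 from the other rows.
obj-row update in column s_2: 1/4 − (-19/4)·(1/5) = 6/5.

6/5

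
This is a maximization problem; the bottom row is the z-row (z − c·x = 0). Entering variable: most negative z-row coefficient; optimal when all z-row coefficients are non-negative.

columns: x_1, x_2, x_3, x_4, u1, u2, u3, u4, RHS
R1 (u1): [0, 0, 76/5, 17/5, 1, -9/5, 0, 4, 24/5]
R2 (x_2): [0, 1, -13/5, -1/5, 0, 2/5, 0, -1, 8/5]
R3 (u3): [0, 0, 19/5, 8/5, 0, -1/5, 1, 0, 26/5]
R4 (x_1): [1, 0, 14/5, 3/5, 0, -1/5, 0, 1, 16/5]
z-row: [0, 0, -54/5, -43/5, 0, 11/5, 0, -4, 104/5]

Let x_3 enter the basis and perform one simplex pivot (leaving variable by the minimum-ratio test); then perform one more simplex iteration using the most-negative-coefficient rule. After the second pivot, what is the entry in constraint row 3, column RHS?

Ratio test on column x_3 — row 1: (24/5)/(76/5) = 6/19; row 2: entry -13/5 ≤ 0; row 3: (26/5)/(19/5) = 26/19; row 4: (16/5)/(14/5) = 8/7. Minimum is 6/19 at row 1 (u1 leaves); pivot element 76/5.
Divide row 1 by 76/5; eliminate column x_3 from the other rows.
Second iteration: most negative z-row entry is -235/38 in column x_4, so x_4 enters.
Ratio test on column x_4 — row 1: (6/19)/(17/76) = 24/17; row 2: (46/19)/(29/76) = 184/29; row 3: 4/(3/4) = 16/3; row 4: entry -1/38 ≤ 0. Minimum is 24/17 at row 1 (x_3 leaves); pivot element 17/76.
Divide row 1 by 17/76; eliminate column x_4 from the other rows.
After both pivots, the entry at constraint row 3, column RHS is 50/17.

50/17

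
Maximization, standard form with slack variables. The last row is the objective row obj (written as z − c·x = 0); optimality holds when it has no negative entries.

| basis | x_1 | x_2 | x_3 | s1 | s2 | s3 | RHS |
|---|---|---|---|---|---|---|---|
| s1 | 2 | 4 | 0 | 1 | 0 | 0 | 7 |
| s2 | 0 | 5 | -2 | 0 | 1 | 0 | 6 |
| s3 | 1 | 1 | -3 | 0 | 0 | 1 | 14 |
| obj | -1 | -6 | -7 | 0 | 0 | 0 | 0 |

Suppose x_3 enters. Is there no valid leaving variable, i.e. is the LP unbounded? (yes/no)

Every constraint-row entry in column x_3 is ≤ 0, so increasing x_3 is unbounded.

yes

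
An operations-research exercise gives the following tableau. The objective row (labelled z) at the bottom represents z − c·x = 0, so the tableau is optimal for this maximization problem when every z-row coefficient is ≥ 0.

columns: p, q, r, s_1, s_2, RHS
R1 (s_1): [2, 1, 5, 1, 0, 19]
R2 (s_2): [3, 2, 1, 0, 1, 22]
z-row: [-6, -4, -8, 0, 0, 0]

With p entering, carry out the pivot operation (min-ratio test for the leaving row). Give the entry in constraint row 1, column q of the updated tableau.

Ratio test on column p — row 1: 19/2 = 19/2; row 2: 22/3 = 22/3. Minimum is 22/3 at row 2 (s_2 leaves); pivot element 3.
Divide row 2 by 3; eliminate column p from the other rows.
Row 1 update in column q: 1 − 2·(2/3) = -1/3.

-1/3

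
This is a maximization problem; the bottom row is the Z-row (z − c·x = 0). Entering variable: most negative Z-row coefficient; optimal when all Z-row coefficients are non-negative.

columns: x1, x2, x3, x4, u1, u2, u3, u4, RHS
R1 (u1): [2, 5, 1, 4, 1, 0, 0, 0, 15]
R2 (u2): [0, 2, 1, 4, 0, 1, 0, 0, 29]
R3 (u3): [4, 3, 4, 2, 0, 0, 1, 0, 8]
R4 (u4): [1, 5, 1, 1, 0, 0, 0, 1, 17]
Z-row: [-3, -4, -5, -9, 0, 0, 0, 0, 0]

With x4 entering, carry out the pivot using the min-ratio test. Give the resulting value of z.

Ratio test on column x4 — row 1: 15/4 = 15/4; row 2: 29/4 = 29/4; row 3: 8/2 = 4; row 4: 17/1 = 17. Minimum is 15/4 at row 1 (u1 leaves); pivot element 4.
Pivot on row 1; the Z-row RHS becomes 0 − (-9)·(15/4) = 135/4.

135/4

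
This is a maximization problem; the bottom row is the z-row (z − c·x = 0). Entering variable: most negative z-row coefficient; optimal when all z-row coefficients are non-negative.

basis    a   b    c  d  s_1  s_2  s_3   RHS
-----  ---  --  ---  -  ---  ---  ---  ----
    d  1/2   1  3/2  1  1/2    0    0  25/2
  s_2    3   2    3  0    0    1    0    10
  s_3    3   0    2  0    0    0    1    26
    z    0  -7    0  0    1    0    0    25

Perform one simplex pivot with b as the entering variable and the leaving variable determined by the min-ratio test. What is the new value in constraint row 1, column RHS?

Ratio test on column b — row 1: (25/2)/1 = 25/2; row 2: 10/2 = 5; row 3: entry 0 ≤ 0. Minimum is 5 at row 2 (s_2 leaves); pivot element 2.
Divide row 2 by 2; eliminate column b from the other rows.
Row 1 update in column RHS: 25/2 − 1·5 = 15/2.

15/2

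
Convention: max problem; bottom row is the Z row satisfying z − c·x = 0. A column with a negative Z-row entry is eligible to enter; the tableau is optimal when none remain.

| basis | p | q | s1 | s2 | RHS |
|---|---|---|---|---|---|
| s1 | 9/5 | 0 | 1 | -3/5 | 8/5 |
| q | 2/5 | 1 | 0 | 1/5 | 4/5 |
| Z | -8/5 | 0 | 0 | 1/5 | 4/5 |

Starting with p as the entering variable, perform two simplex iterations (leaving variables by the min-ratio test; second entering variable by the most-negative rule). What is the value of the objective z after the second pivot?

8/3

Ratio test on column p — row 1: (8/5)/(9/5) = 8/9; row 2: (4/5)/(2/5) = 2. Minimum is 8/9 at row 1 (s1 leaves); pivot element 9/5.
Pivot on row 1; the Z-row RHS becomes 4/5 − (-8/5)·(8/9) = 20/9.
Next entering variable (most negative Z-row entry -1/3): s2.
Ratio test on column s2 — row 1: entry -1/3 ≤ 0; row 2: (4/9)/(1/3) = 4/3. Minimum is 4/3 at row 2 (q leaves); pivot element 1/3.
After the second pivot the Z-row RHS is 20/9 − (-1/3)·(4/3) = 8/3.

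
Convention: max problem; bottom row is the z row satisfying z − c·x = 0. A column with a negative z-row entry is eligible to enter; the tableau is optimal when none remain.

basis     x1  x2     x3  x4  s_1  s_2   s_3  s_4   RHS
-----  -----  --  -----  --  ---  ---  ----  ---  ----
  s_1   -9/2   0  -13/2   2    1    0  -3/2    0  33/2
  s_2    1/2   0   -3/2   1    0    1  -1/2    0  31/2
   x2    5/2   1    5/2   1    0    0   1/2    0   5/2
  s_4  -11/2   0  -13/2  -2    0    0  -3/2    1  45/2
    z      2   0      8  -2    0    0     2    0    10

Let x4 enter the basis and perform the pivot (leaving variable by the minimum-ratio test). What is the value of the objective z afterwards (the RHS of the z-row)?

15

Ratio test on column x4 — row 1: (33/2)/2 = 33/4; row 2: (31/2)/1 = 31/2; row 3: (5/2)/1 = 5/2; row 4: entry -2 ≤ 0. Minimum is 5/2 at row 3 (x2 leaves); pivot element 1.
Pivot on row 3; the z-row RHS becomes 10 − (-2)·(5/2) = 15.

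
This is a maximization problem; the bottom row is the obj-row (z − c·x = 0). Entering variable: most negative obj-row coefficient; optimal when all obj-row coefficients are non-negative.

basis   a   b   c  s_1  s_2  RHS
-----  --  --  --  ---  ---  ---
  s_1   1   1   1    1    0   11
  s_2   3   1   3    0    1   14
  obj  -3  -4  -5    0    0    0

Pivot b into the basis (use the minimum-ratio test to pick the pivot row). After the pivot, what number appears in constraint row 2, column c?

2

Ratio test on column b — row 1: 11/1 = 11; row 2: 14/1 = 14. Minimum is 11 at row 1 (s_1 leaves); pivot element 1.
Divide row 1 by 1; eliminate column b from the other rows.
Row 2 update in column c: 3 − 1·1 = 2.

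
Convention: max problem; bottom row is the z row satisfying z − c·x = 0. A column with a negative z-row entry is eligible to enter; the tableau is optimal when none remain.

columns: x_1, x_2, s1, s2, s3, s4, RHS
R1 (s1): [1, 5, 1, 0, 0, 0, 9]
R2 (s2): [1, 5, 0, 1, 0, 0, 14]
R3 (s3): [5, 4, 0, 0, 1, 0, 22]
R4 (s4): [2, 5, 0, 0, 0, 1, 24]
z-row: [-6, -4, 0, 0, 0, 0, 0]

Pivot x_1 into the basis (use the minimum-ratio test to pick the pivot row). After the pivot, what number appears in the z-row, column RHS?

132/5

Ratio test on column x_1 — row 1: 9/1 = 9; row 2: 14/1 = 14; row 3: 22/5 = 22/5; row 4: 24/2 = 12. Minimum is 22/5 at row 3 (s3 leaves); pivot element 5.
Divide row 3 by 5; eliminate column x_1 from the other rows.
z-row update in column RHS: 0 − (-6)·(22/5) = 132/5.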